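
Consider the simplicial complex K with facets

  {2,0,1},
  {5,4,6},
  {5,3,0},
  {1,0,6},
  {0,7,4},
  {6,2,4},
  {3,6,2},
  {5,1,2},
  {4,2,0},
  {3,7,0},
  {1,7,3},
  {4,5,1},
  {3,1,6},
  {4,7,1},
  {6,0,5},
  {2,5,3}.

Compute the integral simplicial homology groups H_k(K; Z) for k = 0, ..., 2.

H_0 ≅ Z,  H_1 ≅ Z^2,  H_2 ≅ Z.

Take the total order 0 < 1 < 2 < 3 < 4 < 5 < 6 < 7 on the vertex set. Then K (dimension 2) consists of the simplices:

  0-simplices (8): [0], [1], [2], [3], [4], [5], [6], [7]
  1-simplices (24): (24 of them)
  2-simplices (16): [0,1,2], [0,1,6], [0,2,4], [0,3,5], [0,3,7], [0,4,7], [0,5,6], [1,2,5], [1,3,6], [1,3,7], [1,4,5], [1,4,7], [2,3,5], [2,3,6], [2,4,6], [4,5,6]

Hence C_0 ≅ Z^8, C_1 ≅ Z^24, C_2 ≅ Z^16.

∂_1: C_1 → C_0 is given by ∂[p,q] = [q] − [p]. For instance
  ∂[3,5] = [5] − [3].
The resulting 8×24 matrix has rank 7, and its Smith normal form has invariant factors (1,1,1,1,1,1,1).

Boundary ∂_2: C_2 → C_1 sends each 2-simplex [p,q,r] to [q,r] − [p,r] + [p,q]. For instance
  ∂[2,3,5] = [3,5] − [2,5] + [2,3],
  ∂[0,1,6] = [1,6] − [0,6] + [0,1].
The resulting 24×16 matrix has rank 15, and its Smith normal form has invariant factors (1,1,1,1,1,1,1,1,1,1,1,1,1,1,1).

Now H_k = ker ∂_k / im ∂_{k+1}, so:

  H_0: rank C_0 − rank ∂_1 = 8 − 7 = 1, and the invariant factors of ∂_1 are all 1, so H_0 ≅ Z.
  H_1: rank ker ∂_1 − rank ∂_2 = (24 − 7) − 15 = 2, and the invariant factors of ∂_2 are all 1, so H_1 ≅ Z^2.
  H_2: rank ker ∂_2 − rank ∂_3 = (16 − 15) − 0 = 1, and there is no ∂_3, so H_2 ≅ Z.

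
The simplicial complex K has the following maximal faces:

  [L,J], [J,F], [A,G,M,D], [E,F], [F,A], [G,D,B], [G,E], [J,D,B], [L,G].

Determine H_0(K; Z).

K has 9 vertices, 16 edges, 6 triangles, 1 3-simplex.
rank ∂_0 = 0, rank ∂_1 = 8 ⇒ b_0 = 9 − 0 − 8 = 1; all invariant factors of ∂_1 are 1 so no torsion. So H_0 = Z.

H_0 = Z.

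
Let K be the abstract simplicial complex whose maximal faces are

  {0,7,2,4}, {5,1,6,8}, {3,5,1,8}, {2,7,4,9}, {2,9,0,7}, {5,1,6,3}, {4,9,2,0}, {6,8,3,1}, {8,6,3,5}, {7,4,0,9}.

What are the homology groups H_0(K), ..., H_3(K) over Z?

H_0 ≅ Z^2,  H_1 = 0,  H_2 = 0,  H_3 ≅ Z^2.

K has 10 vertices, 20 edges, 20 triangles, 10 3-simplices.
rank ∂_0 = 0, rank ∂_1 = 8 ⇒ b_0 = 10 − 0 − 8 = 2; all invariant factors of ∂_1 are 1 so no torsion. So H_0 = Z^2.
rank ∂_1 = 8, rank ∂_2 = 12 ⇒ b_1 = 20 − 8 − 12 = 0; all invariant factors of ∂_2 are 1 so no torsion. So H_1 = 0.
rank ∂_2 = 12, rank ∂_3 = 8 ⇒ b_2 = 20 − 12 − 8 = 0; all invariant factors of ∂_3 are 1 so no torsion. So H_2 = 0.
rank ∂_3 = 8, rank ∂_4 = 0 ⇒ b_3 = 10 − 8 − 0 = 2. So H_3 = Z^2.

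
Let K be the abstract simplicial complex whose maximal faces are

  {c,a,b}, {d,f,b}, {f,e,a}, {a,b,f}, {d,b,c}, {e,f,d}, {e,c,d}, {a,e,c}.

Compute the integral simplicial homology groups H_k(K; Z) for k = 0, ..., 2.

K has 6 vertices, 12 edges, 8 triangles.
rank ∂_0 = 0, rank ∂_1 = 5 ⇒ b_0 = 6 − 0 − 5 = 1; all invariant factors of ∂_1 are 1 so no torsion. So H_0 ≅ Z.
rank ∂_1 = 5, rank ∂_2 = 7 ⇒ b_1 = 12 − 5 − 7 = 0; all invariant factors of ∂_2 are 1 so no torsion. So H_1 ≅ 0.
rank ∂_2 = 7, rank ∂_3 = 0 ⇒ b_2 = 8 − 7 − 0 = 1. So H_2 ≅ Z.

H_0 ≅ Z,  H_1 = 0,  H_2 ≅ Z.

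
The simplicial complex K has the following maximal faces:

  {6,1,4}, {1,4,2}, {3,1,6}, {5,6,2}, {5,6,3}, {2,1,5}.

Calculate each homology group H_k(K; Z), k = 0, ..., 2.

H_0 ≅ Z,  H_1 ≅ Z,  H_2 = 0.

K has 6 vertices, 12 edges, 6 triangles.
rank ∂_0 = 0, rank ∂_1 = 5 ⇒ b_0 = 6 − 0 − 5 = 1; all invariant factors of ∂_1 are 1 so no torsion. So H_0 = Z.
rank ∂_1 = 5, rank ∂_2 = 6 ⇒ b_1 = 12 − 5 − 6 = 1; all invariant factors of ∂_2 are 1 so no torsion. So H_1 = Z.
rank ∂_2 = 6, rank ∂_3 = 0 ⇒ b_2 = 6 − 6 − 0 = 0. So H_2 = 0.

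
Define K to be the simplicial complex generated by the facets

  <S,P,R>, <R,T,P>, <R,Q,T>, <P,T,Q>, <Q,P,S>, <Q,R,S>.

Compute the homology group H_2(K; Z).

We work with the vertex ordering P < Q < R < S < T. The simplices of K, each written with vertices in increasing order, are:

  0-simplices (5): P, Q, R, S, T
  1-simplices (9): PQ, PR, PS, PT, QR, QS, QT, RS, RT
  2-simplices (6): PQS, PQT, PRS, PRT, QRS, QRT

so the chain groups are C_0 ≅ Z^5, C_1 ≅ Z^9, C_2 ≅ Z^6.

∂_1: C_1 → C_0 sends each edge [p,q] (with p < q) to q − p.
As a 5×9 matrix over Z this has rank 4, with invariant factors (1,1,1,1).

∂_2: C_2 → C_1 maps a triangle to the signed sum of its edges. For instance
  ∂QRT = RT − QT + QR,
  ∂PRT = RT − PT + PR.
The 9×6 boundary matrix has rank 5 and Smith normal form diag(1,1,1,1,1).

From H_k ≅ ker(∂_k) / im(∂_{k+1}) we obtain:

  H_2: rank ker ∂_2 − rank ∂_3 = (6 − 5) − 0 = 1, and there is no ∂_3, so H_2 = Z.

H_2 = Z.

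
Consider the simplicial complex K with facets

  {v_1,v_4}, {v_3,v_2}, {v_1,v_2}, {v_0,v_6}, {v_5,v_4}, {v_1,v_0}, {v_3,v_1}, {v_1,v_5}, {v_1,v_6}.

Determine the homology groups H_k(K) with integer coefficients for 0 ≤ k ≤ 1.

Take the total order v_0 < v_1 < v_2 < v_3 < v_4 < v_5 < v_6 on the vertex set. Then K (dimension 1) consists of the simplices:

  0-simplices (7): [v_0], [v_1], [v_2], [v_3], [v_4], [v_5], [v_6]
  1-simplices (9): [v_0,v_1], [v_0,v_6], [v_1,v_2], [v_1,v_3], [v_1,v_4], [v_1,v_5], [v_1,v_6], [v_2,v_3], [v_4,v_5]

so the chain groups are C_0 ≅ Z^7, C_1 ≅ Z^9.

Boundary ∂_1: C_1 → C_0 maps an edge to its endpoints' difference, ∂[p,q] = q − p.
As a 7×9 matrix over Z this has rank 6, with invariant factors (1,1,1,1,1,1).

Computing H_k = (kernel of ∂_k) / (image of ∂_{k+1}):

  H_0: rank C_0 − rank ∂_1 = 7 − 6 = 1, and the invariant factors of ∂_1 are all 1, so H_0 = Z.
  H_1: rank ker ∂_1 − rank ∂_2 = (9 − 6) − 0 = 3, and there is no ∂_2, so H_1 = Z^3.

As a check, the Euler characteristic is 7 − 9 = -2, which agrees with 1 − 3 = -2.
(K is a triangulation of a wedge of 3 circles.)

H_0 = Z,  H_1 = Z^3.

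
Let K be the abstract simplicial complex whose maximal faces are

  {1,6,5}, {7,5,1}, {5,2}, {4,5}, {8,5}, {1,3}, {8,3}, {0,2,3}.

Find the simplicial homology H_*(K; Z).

Order the vertices as 0 < 1 < 2 < 3 < 4 < 5 < 6 < 7 < 8. Listing each simplex with vertices in this order, K has dimension 2 with simplices:

  0-simplices (9): [0], [1], [2], [3], [4], [5], [6], [7], [8]
  1-simplices (13): [0,2], [0,3], [1,3], [1,5], [1,6], [1,7], [2,3], [2,5], [3,8], [4,5], [5,6], [5,7], [5,8]
  2-simplices (3): [0,2,3], [1,5,6], [1,5,7]

so the chain groups are C_0 ≅ Z^9, C_1 ≅ Z^13, C_2 ≅ Z^3.

∂_1: C_1 → C_0 is given by ∂[p,q] = [q] − [p]. For instance
  ∂[0,3] = [3] − [0].
As a 9×13 matrix over Z this has rank 8, with invariant factors (1,1,1,1,1,1,1,1).

∂_2: C_2 → C_1 sends each 2-simplex [p,q,r] to [q,r] − [p,r] + [p,q]. For instance
  ∂[1,5,7] = [5,7] − [1,7] + [1,5],
  ∂[1,5,6] = [5,6] − [1,6] + [1,5].
The 13×3 boundary matrix has rank 3 and Smith normal form diag(1,1,1).

Now H_k = ker ∂_k / im ∂_{k+1}, so:

  H_0: rank C_0 − rank ∂_1 = 9 − 8 = 1, and the invariant factors of ∂_1 are all 1, so H_0 = Z.
  H_1: rank ker ∂_1 − rank ∂_2 = (13 − 8) − 3 = 2, and the invariant factors of ∂_2 are all 1, so H_1 = Z^2.
  H_2: rank ker ∂_2 − rank ∂_3 = (3 − 3) − 0 = 0, and there is no ∂_3, so H_2 = 0.

As a check, the Euler characteristic is 9 − 13 + 3 = -1, which agrees with 1 − 2 + 0 = -1.

H_0 ≅ Z,  H_1 ≅ Z^2,  H_2 = 0.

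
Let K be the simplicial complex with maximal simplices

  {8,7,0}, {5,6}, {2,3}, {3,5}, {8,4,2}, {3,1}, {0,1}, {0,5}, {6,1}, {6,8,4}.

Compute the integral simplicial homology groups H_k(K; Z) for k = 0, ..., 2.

Order the vertices as 0 < 1 < 2 < 3 < 4 < 5 < 6 < 7 < 8. Listing each simplex with vertices in this order, K has dimension 2 with simplices:

  0-simplices (9): [0], [1], [2], [3], [4], [5], [6], [7], [8]
  1-simplices (15): [0,1], [0,5], [0,7], [0,8], [1,3], [1,6], [2,3], [2,4], [2,8], [3,5], [4,6], [4,8], [5,6], [6,8], [7,8]
  2-simplices (3): [0,7,8], [2,4,8], [4,6,8]

so the chain groups are C_0 ≅ Z^9, C_1 ≅ Z^15, C_2 ≅ Z^3.

Boundary ∂_1: C_1 → C_0 sends each edge [p,q] (with p < q) to q − p. For instance
  ∂[2,3] = [3] − [2].
This gives a 9×15 integer matrix of rank 8; reducing to Smith normal form yields diagonal entries (1,1,1,1,1,1,1,1).

Boundary ∂_2: C_2 → C_1 acts by ∂[p,q,r] = [q,r] − [p,r] + [p,q]. For instance
  ∂[2,4,8] = [4,8] − [2,8] + [2,4],
  ∂[0,7,8] = [7,8] − [0,8] + [0,7].
The 15×3 boundary matrix has rank 3 and Smith normal form diag(1,1,1).

Computing H_k = (kernel of ∂_k) / (image of ∂_{k+1}):

  H_0: rank C_0 − rank ∂_1 = 9 − 8 = 1, and the invariant factors of ∂_1 are all 1, so H_0 ≅ Z.
  H_1: rank ker ∂_1 − rank ∂_2 = (15 − 8) − 3 = 4, and the invariant factors of ∂_2 are all 1, so H_1 ≅ Z^4.
  H_2: rank ker ∂_2 − rank ∂_3 = (3 − 3) − 0 = 0, and there is no ∂_3, so H_2 ≅ 0.

As a check, the Euler characteristic is 9 − 15 + 3 = -3, which agrees with 1 − 4 + 0 = -3.

H_0 = Z,  H_1 = Z^4,  H_2 = 0.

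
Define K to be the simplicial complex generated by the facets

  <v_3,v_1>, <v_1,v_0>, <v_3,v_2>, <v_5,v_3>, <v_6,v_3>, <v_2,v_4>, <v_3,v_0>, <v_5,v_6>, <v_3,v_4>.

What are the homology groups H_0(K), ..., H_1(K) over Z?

We work with the vertex ordering v_0 < v_1 < v_2 < v_3 < v_4 < v_5 < v_6. The simplices of K, each written with vertices in increasing order, are:

  0-simplices (7): [v_0], [v_1], [v_2], [v_3], [v_4], [v_5], [v_6]
  1-simplices (9): [v_0,v_1], [v_0,v_3], [v_1,v_3], [v_2,v_3], [v_2,v_4], [v_3,v_4], [v_3,v_5], [v_3,v_6], [v_5,v_6]

Hence C_0 ≅ Z^7, C_1 ≅ Z^9.

The boundary map ∂_1: C_1 → C_0 maps an edge to its endpoints' difference, ∂[p,q] = q − p.
As a 7×9 matrix over Z this has rank 6, with invariant factors (1,1,1,1,1,1).

From H_k ≅ ker(∂_k) / im(∂_{k+1}) we obtain:

  H_0: rank C_0 − rank ∂_1 = 7 − 6 = 1, and the invariant factors of ∂_1 are all 1, so H_0 ≅ Z.
  H_1: rank ker ∂_1 − rank ∂_2 = (9 − 6) − 0 = 3, and there is no ∂_2, so H_1 ≅ Z^3.

H_0 ≅ Z,  H_1 ≅ Z^3.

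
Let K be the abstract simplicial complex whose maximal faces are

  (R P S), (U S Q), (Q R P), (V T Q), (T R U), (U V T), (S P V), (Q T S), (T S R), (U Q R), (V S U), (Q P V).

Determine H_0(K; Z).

H_0 = Z.

K has 7 vertices, 18 edges, 12 triangles.
rank ∂_0 = 0, rank ∂_1 = 6 ⇒ b_0 = 7 − 0 − 6 = 1; all invariant factors of ∂_1 are 1 so no torsion. So H_0 ≅ Z.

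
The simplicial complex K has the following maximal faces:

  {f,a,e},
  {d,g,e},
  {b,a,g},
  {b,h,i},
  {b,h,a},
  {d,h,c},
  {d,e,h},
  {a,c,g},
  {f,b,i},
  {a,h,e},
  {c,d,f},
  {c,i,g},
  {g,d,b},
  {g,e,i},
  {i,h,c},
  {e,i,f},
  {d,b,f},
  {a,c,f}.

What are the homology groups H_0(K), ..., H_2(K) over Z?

Take the total order a < b < c < d < e < f < g < h < i on the vertex set. Then K (dimension 2) consists of the simplices:

  0-simplices (9): a, b, c, d, e, f, g, h, i
  1-simplices (27): ab, ac, ae, af, ag, ah, bd, bf, bg, bh, bi, cd, cf, cg, ch, ci, de, df, dg, dh, ef, eg, eh, ei, fi, gi, hi
  2-simplices (18): abg, abh, acf, acg, aef, aeh, bdf, bdg, bfi, bhi, cdf, cdh, cgi, chi, deg, deh, efi, egi

Hence C_0 ≅ Z^9, C_1 ≅ Z^27, C_2 ≅ Z^18.

∂_1: C_1 → C_0 is given by ∂[p,q] = [q] − [p].
This gives a 9×27 integer matrix of rank 8; reducing to Smith normal form yields diagonal entries (1,1,1,1,1,1,1,1).

Boundary ∂_2: C_2 → C_1 maps a triangle to the signed sum of its edges. For instance
  ∂abh = bh − ah + ab,
  ∂deg = eg − dg + de.
The resulting 27×18 matrix has rank 17, and its Smith normal form has invariant factors (1,1,1,1,1,1,1,1,1,1,1,1,1,1,1,1,1).

Reading off H_k = ker ∂_k / im ∂_{k+1}:

  H_0: rank C_0 − rank ∂_1 = 9 − 8 = 1, and the invariant factors of ∂_1 are all 1, so H_0 = Z.
  H_1: rank ker ∂_1 − rank ∂_2 = (27 − 8) − 17 = 2, and the invariant factors of ∂_2 are all 1, so H_1 = Z^2.
  H_2: rank ker ∂_2 − rank ∂_3 = (18 − 17) − 0 = 1, and there is no ∂_3, so H_2 = Z.

(K is a triangulation of the torus T^2.)

H_0 ≅ Z,  H_1 ≅ Z^2,  H_2 ≅ Z.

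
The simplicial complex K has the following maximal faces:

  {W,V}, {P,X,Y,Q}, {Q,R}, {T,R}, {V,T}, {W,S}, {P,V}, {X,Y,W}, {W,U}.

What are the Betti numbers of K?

K has 10 vertices, 15 edges, 5 triangles, 1 3-simplex.
rank ∂_0 = 0, rank ∂_1 = 9 ⇒ b_0 = 10 − 0 − 9 = 1; all invariant factors of ∂_1 are 1 so no torsion. So H_0 ≅ Z.
rank ∂_1 = 9, rank ∂_2 = 4 ⇒ b_1 = 15 − 9 − 4 = 2; all invariant factors of ∂_2 are 1 so no torsion. So H_1 ≅ Z^2.
rank ∂_2 = 4, rank ∂_3 = 1 ⇒ b_2 = 5 − 4 − 1 = 0; all invariant factors of ∂_3 are 1 so no torsion. So H_2 ≅ 0.
rank ∂_3 = 1, rank ∂_4 = 0 ⇒ b_3 = 1 − 1 − 0 = 0. So H_3 ≅ 0.

b_0 = 1, b_1 = 2, b_2 = 0, b_3 = 0.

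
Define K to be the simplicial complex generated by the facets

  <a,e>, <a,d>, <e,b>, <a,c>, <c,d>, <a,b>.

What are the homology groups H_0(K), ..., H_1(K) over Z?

H_0 ≅ Z,  H_1 ≅ Z^2.

Fix the vertex order a < b < c < d < e and write every simplex with vertices in increasing order. Then dim K = 1 and the simplices of K are:

  0-simplices (5): a, b, c, d, e
  1-simplices (6): ab, ac, ad, ae, be, cd

giving chain groups C_0 ≅ Z^5, C_1 ≅ Z^6.

Boundary ∂_1: C_1 → C_0 maps an edge to its endpoints' difference, ∂[p,q] = q − p. For instance
  ∂ad = d − a.
As a 5×6 matrix over Z this has rank 4, with invariant factors (1,1,1,1).

From H_k ≅ ker(∂_k) / im(∂_{k+1}) we obtain:

  H_0: rank C_0 − rank ∂_1 = 5 − 4 = 1, and the invariant factors of ∂_1 are all 1, so H_0 ≅ Z.
  H_1: rank ker ∂_1 − rank ∂_2 = (6 − 4) − 0 = 2, and there is no ∂_2, so H_1 ≅ Z^2.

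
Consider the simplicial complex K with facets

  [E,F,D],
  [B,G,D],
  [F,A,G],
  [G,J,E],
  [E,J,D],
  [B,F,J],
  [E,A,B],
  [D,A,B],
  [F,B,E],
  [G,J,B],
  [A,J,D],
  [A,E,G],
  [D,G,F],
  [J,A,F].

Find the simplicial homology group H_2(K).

H_2 ≅ Z.

Take the total order A < B < D < E < F < G < J on the vertex set. Then K (dimension 2) consists of the simplices:

  0-simplices (7): A, B, D, E, F, G, J
  1-simplices (21): AB, AD, AE, AF, AG, AJ, BD, BE, BF, BG, BJ, DE, DF, DG, DJ, EF, EG, EJ, FG, FJ, GJ
  2-simplices (14): ABD, ABE, ADJ, AEG, AFG, AFJ, BDG, BEF, BFJ, BGJ, DEF, DEJ, DFG, EGJ

Hence C_0 ≅ Z^7, C_1 ≅ Z^21, C_2 ≅ Z^14.

∂_1: C_1 → C_0 sends each edge [p,q] (with p < q) to q − p. For instance
  ∂DF = F − D.
The resulting 7×21 matrix has rank 6, and its Smith normal form has invariant factors (1,1,1,1,1,1).

The boundary map ∂_2: C_2 → C_1 maps a triangle to the signed sum of its edges. For instance
  ∂BFJ = FJ − BJ + BF,
  ∂EGJ = GJ − EJ + EG.
The resulting 21×14 matrix has rank 13, and its Smith normal form has invariant factors (1,1,1,1,1,1,1,1,1,1,1,1,1).

Computing H_k = (kernel of ∂_k) / (image of ∂_{k+1}):

  H_2: rank ker ∂_2 − rank ∂_3 = (14 − 13) − 0 = 1, and there is no ∂_3, so H_2 = Z.

(K is a triangulation of the torus T^2.)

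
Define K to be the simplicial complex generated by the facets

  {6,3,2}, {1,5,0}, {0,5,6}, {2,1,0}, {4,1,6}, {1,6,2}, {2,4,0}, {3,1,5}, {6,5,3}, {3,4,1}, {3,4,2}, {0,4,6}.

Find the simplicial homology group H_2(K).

H_2 = 0.

Fix the vertex order 0 < 1 < 2 < 3 < 4 < 5 < 6 and write every simplex with vertices in increasing order. Then dim K = 2 and the simplices of K are:

  0-simplices (7): [0], [1], [2], [3], [4], [5], [6]
  1-simplices (18): [0,1], [0,2], [0,4], [0,5], [0,6], [1,2], [1,3], [1,4], [1,5], [1,6], [2,3], [2,4], [2,6], [3,4], [3,5], [3,6], [4,6], [5,6]
  2-simplices (12): [0,1,2], [0,1,5], [0,2,4], [0,4,6], [0,5,6], [1,2,6], [1,3,4], [1,3,5], [1,4,6], [2,3,4], [2,3,6], [3,5,6]

Hence C_0 ≅ Z^7, C_1 ≅ Z^18, C_2 ≅ Z^12.

Boundary ∂_1: C_1 → C_0 sends each edge [p,q] (with p < q) to q − p. For instance
  ∂[1,4] = [4] − [1].
The resulting 7×18 matrix has rank 6, and its Smith normal form has invariant factors (1,1,1,1,1,1).

∂_2: C_2 → C_1 acts by ∂[p,q,r] = [q,r] − [p,r] + [p,q]. For instance
  ∂[1,2,6] = [2,6] − [1,6] + [1,2],
  ∂[2,3,6] = [3,6] − [2,6] + [2,3].
The resulting 18×12 matrix has rank 12, and its Smith normal form has invariant factors (1,1,1,1,1,1,1,1,1,1,1,2).

Reading off H_k = ker ∂_k / im ∂_{k+1}:

  H_2: rank ker ∂_2 − rank ∂_3 = (12 − 12) − 0 = 0, and there is no ∂_3, so H_2 ≅ 0.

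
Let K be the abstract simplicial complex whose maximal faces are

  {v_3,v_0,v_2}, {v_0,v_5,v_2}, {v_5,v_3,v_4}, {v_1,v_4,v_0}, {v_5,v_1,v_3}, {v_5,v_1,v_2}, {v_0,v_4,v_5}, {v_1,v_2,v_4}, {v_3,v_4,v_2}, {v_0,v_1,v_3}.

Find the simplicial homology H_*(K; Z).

H_0 ≅ Z,  H_1 ≅ Z/2,  H_2 = 0.

Take the total order v_0 < v_1 < v_2 < v_3 < v_4 < v_5 on the vertex set. Then K (dimension 2) consists of the simplices:

  0-simplices (6): [v_0], [v_1], [v_2], [v_3], [v_4], [v_5]
  1-simplices (15): (15 of them)
  2-simplices (10): [v_0,v_1,v_3], [v_0,v_1,v_4], [v_0,v_2,v_3], [v_0,v_2,v_5], [v_0,v_4,v_5], [v_1,v_2,v_4], [v_1,v_2,v_5], [v_1,v_3,v_5], [v_2,v_3,v_4], [v_3,v_4,v_5]

Hence C_0 ≅ Z^6, C_1 ≅ Z^15, C_2 ≅ Z^10.

The boundary map ∂_1: C_1 → C_0 sends each edge [p,q] (with p < q) to q − p. For instance
  ∂[v_1,v_2] = [v_2] − [v_1].
The 6×15 boundary matrix has rank 5 and Smith normal form diag(1,1,1,1,1).

∂_2: C_2 → C_1 acts by ∂[p,q,r] = [q,r] − [p,r] + [p,q]. For instance
  ∂[v_0,v_1,v_4] = [v_1,v_4] − [v_0,v_4] + [v_0,v_1],
  ∂[v_1,v_2,v_5] = [v_2,v_5] − [v_1,v_5] + [v_1,v_2].
The resulting 15×10 matrix has rank 10, and its Smith normal form has invariant factors (1,1,1,1,1,1,1,1,1,2).

Now H_k = ker ∂_k / im ∂_{k+1}, so:

  H_0: rank C_0 − rank ∂_1 = 6 − 5 = 1, and the invariant factors of ∂_1 are all 1, so H_0 ≅ Z.
  H_1: rank ker ∂_1 − rank ∂_2 = (15 − 5) − 10 = 0, and ∂_2 has invariant factor 2 > 1, so H_1 ≅ Z/2.
  H_2: rank ker ∂_2 − rank ∂_3 = (10 − 10) − 0 = 0, and there is no ∂_3, so H_2 ≅ 0.

As a check, the Euler characteristic is 6 − 15 + 10 = 1, which agrees with 1 − 0 + 0 = 1.
(K is a triangulation of the real projective plane RP^2.)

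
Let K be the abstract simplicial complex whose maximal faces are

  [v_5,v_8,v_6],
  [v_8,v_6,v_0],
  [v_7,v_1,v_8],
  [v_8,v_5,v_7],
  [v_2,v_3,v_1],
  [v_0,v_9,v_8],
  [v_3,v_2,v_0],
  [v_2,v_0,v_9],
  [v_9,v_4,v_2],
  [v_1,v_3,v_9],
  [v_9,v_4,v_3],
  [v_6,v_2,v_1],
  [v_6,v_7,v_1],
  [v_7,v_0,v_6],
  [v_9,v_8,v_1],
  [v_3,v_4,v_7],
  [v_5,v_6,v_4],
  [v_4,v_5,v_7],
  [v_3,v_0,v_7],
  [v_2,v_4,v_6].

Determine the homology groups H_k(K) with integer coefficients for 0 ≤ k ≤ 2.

Take the total order v_0 < v_1 < v_2 < v_3 < v_4 < v_5 < v_6 < v_7 < v_8 < v_9 on the vertex set. Then K (dimension 2) consists of the simplices:

  0-simplices (10): [v_0], [v_1], [v_2], [v_3], [v_4], [v_5], [v_6], [v_7], [v_8], [v_9]
  1-simplices (30): (30 of them)
  2-simplices (20): (20 of them)

Hence C_0 ≅ Z^10, C_1 ≅ Z^30, C_2 ≅ Z^20.

∂_1: C_1 → C_0 maps an edge to its endpoints' difference, ∂[p,q] = q − p.
As a 10×30 matrix over Z this has rank 9, with invariant factors (1,1,1,1,1,1,1,1,1).

Boundary ∂_2: C_2 → C_1 maps a triangle to the signed sum of its edges. For instance
  ∂[v_2,v_4,v_6] = [v_4,v_6] − [v_2,v_6] + [v_2,v_4],
  ∂[v_3,v_4,v_7] = [v_4,v_7] − [v_3,v_7] + [v_3,v_4].
This gives a 30×20 integer matrix of rank 20; reducing to Smith normal form yields diagonal entries (1,1,1,1,1,1,1,1,1,1,1,1,1,1,1,1,1,1,1,2).

Computing H_k = (kernel of ∂_k) / (image of ∂_{k+1}):

  H_0: rank C_0 − rank ∂_1 = 10 − 9 = 1, and the invariant factors of ∂_1 are all 1, so H_0 = Z.
  H_1: rank ker ∂_1 − rank ∂_2 = (30 − 9) − 20 = 1, and ∂_2 has invariant factor 2 > 1, so H_1 = Z ⊕ Z/2.
  H_2: rank ker ∂_2 − rank ∂_3 = (20 − 20) − 0 = 0, and there is no ∂_3, so H_2 = 0.

H_0 = Z,  H_1 = Z ⊕ Z/2,  H_2 = 0.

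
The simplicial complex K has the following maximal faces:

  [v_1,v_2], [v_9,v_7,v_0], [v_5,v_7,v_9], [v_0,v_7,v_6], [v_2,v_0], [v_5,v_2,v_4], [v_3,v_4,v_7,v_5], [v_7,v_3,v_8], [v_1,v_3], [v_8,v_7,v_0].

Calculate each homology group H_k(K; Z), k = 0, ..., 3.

Fix the vertex order v_0 < v_1 < v_2 < v_3 < v_4 < v_5 < v_6 < v_7 < v_8 < v_9 and write every simplex with vertices in increasing order. Then dim K = 3 and the simplices of K are:

  0-simplices (10): [v_0], [v_1], [v_2], [v_3], [v_4], [v_5], [v_6], [v_7], [v_8], [v_9]
  1-simplices (20): (20 of them)
  2-simplices (10): [v_0,v_6,v_7], [v_0,v_7,v_8], [v_0,v_7,v_9], [v_2,v_4,v_5], [v_3,v_4,v_5], [v_3,v_4,v_7], [v_3,v_5,v_7], [v_3,v_7,v_8], [v_4,v_5,v_7], [v_5,v_7,v_9]
  3-simplices (1): [v_3,v_4,v_5,v_7]

giving chain groups C_0 ≅ Z^10, C_1 ≅ Z^20, C_2 ≅ Z^10, C_3 ≅ Z^1.

The boundary map ∂_1: C_1 → C_0 maps an edge to its endpoints' difference, ∂[p,q] = q − p.
This gives a 10×20 integer matrix of rank 9; reducing to Smith normal form yields diagonal entries (1,1,1,1,1,1,1,1,1).

∂_2: C_2 → C_1 maps a triangle to the signed sum of its edges. For instance
  ∂[v_0,v_6,v_7] = [v_6,v_7] − [v_0,v_7] + [v_0,v_6],
  ∂[v_0,v_7,v_9] = [v_7,v_9] − [v_0,v_9] + [v_0,v_7].
The resulting 20×10 matrix has rank 9, and its Smith normal form has invariant factors (1,1,1,1,1,1,1,1,1).

Boundary ∂_3: C_3 → C_2 sends each 3-simplex σ to the alternating sum Σ_i (−1)^i (σ with its i-th vertex removed). For instance
  ∂[v_3,v_4,v_5,v_7] = [v_4,v_5,v_7] − [v_3,v_5,v_7] + [v_3,v_4,v_7] − [v_3,v_4,v_5].
This gives a 10×1 integer matrix of rank 1; reducing to Smith normal form yields diagonal entries (1).

Reading off H_k = ker ∂_k / im ∂_{k+1}:

  H_0: rank C_0 − rank ∂_1 = 10 − 9 = 1, and the invariant factors of ∂_1 are all 1, so H_0 ≅ Z.
  H_1: rank ker ∂_1 − rank ∂_2 = (20 − 9) − 9 = 2, and the invariant factors of ∂_2 are all 1, so H_1 ≅ Z^2.
  H_2: rank ker ∂_2 − rank ∂_3 = (10 − 9) − 1 = 0, and the invariant factors of ∂_3 are all 1, so H_2 ≅ 0.
  H_3: rank ker ∂_3 − rank ∂_4 = (1 − 1) − 0 = 0, and there is no ∂_4, so H_3 ≅ 0.

H_0 ≅ Z,  H_1 ≅ Z^2,  H_2 = 0,  H_3 = 0.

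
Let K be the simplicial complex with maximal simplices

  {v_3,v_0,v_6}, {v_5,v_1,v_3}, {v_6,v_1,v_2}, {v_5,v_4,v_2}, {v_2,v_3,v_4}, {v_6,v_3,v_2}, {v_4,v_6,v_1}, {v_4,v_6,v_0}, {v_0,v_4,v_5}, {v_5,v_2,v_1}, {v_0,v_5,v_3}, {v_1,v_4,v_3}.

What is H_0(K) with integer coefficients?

Take the total order v_0 < v_1 < v_2 < v_3 < v_4 < v_5 < v_6 on the vertex set. Then K (dimension 2) consists of the simplices:

  0-simplices (7): [v_0], [v_1], [v_2], [v_3], [v_4], [v_5], [v_6]
  1-simplices (18): (18 of them)
  2-simplices (12): (12 of them)

Hence C_0 ≅ Z^7, C_1 ≅ Z^18, C_2 ≅ Z^12.

The boundary map ∂_1: C_1 → C_0 is given by ∂[p,q] = [q] − [p].
The 7×18 boundary matrix has rank 6 and Smith normal form diag(1,1,1,1,1,1).

Boundary ∂_2: C_2 → C_1 maps a triangle to the signed sum of its edges. For instance
  ∂[v_1,v_3,v_4] = [v_3,v_4] − [v_1,v_4] + [v_1,v_3],
  ∂[v_2,v_3,v_6] = [v_3,v_6] − [v_2,v_6] + [v_2,v_3].
As a 18×12 matrix over Z this has rank 12, with invariant factors (1,1,1,1,1,1,1,1,1,1,1,2).

From H_k ≅ ker(∂_k) / im(∂_{k+1}) we obtain:

  H_0: rank C_0 − rank ∂_1 = 7 − 6 = 1, and the invariant factors of ∂_1 are all 1, so H_0 = Z.

H_0 ≅ Z.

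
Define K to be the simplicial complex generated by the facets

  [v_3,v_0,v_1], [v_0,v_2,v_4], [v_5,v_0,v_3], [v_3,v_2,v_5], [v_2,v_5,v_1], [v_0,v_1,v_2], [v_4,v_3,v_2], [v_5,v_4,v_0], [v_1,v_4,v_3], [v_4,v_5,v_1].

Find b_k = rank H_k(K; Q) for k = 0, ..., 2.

b_0 = 1, b_1 = 0, b_2 = 0.

Fix the vertex order v_0 < v_1 < v_2 < v_3 < v_4 < v_5 and write every simplex with vertices in increasing order. Then dim K = 2 and the simplices of K are:

  0-simplices (6): [v_0], [v_1], [v_2], [v_3], [v_4], [v_5]
  1-simplices (15): (15 of them)
  2-simplices (10): [v_0,v_1,v_2], [v_0,v_1,v_3], [v_0,v_2,v_4], [v_0,v_3,v_5], [v_0,v_4,v_5], [v_1,v_2,v_5], [v_1,v_3,v_4], [v_1,v_4,v_5], [v_2,v_3,v_4], [v_2,v_3,v_5]

so the chain groups are C_0 ≅ Z^6, C_1 ≅ Z^15, C_2 ≅ Z^10.

∂_1: C_1 → C_0 is given by ∂[p,q] = [q] − [p]. For instance
  ∂[v_4,v_5] = [v_5] − [v_4].
The 6×15 boundary matrix has rank 5 and Smith normal form diag(1,1,1,1,1).

The boundary map ∂_2: C_2 → C_1 acts by ∂[p,q,r] = [q,r] − [p,r] + [p,q]. For instance
  ∂[v_0,v_1,v_2] = [v_1,v_2] − [v_0,v_2] + [v_0,v_1],
  ∂[v_0,v_3,v_5] = [v_3,v_5] − [v_0,v_5] + [v_0,v_3].
The 15×10 boundary matrix has rank 10 and Smith normal form diag(1,1,1,1,1,1,1,1,1,2).

Computing H_k = (kernel of ∂_k) / (image of ∂_{k+1}):

  H_0: rank C_0 − rank ∂_1 = 6 − 5 = 1, and the invariant factors of ∂_1 are all 1, so H_0 ≅ Z.
  H_1: rank ker ∂_1 − rank ∂_2 = (15 − 5) − 10 = 0, and ∂_2 has invariant factor 2 > 1, so H_1 ≅ Z/2Z.
  H_2: rank ker ∂_2 − rank ∂_3 = (10 − 10) − 0 = 0, and there is no ∂_3, so H_2 ≅ 0.

Hence the Betti numbers are b_0 = 1, b_1 = 0, b_2 = 0.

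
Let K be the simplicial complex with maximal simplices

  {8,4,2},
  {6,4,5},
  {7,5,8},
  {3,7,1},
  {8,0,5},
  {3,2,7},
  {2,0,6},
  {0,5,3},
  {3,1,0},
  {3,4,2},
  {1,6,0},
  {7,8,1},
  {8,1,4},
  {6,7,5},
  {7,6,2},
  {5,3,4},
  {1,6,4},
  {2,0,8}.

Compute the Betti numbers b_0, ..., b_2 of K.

b_0 = 1, b_1 = 2, b_2 = 1.

Take the total order 0 < 1 < 2 < 3 < 4 < 5 < 6 < 7 < 8 on the vertex set. Then K (dimension 2) consists of the simplices:

  0-simplices (9): [0], [1], [2], [3], [4], [5], [6], [7], [8]
  1-simplices (27): (27 of them)
  2-simplices (18): [0,1,3], [0,1,6], [0,2,6], [0,2,8], [0,3,5], [0,5,8], [1,3,7], [1,4,6], [1,4,8], [1,7,8], [2,3,4], [2,3,7], [2,4,8], [2,6,7], [3,4,5], [4,5,6], [5,6,7], [5,7,8]

so the chain groups are C_0 ≅ Z^9, C_1 ≅ Z^27, C_2 ≅ Z^18.

The boundary map ∂_1: C_1 → C_0 is given by ∂[p,q] = [q] − [p].
The 9×27 boundary matrix has rank 8 and Smith normal form diag(1,1,1,1,1,1,1,1).

∂_2: C_2 → C_1 acts by ∂[p,q,r] = [q,r] − [p,r] + [p,q]. For instance
  ∂[0,3,5] = [3,5] − [0,5] + [0,3],
  ∂[3,4,5] = [4,5] − [3,5] + [3,4].
The 27×18 boundary matrix has rank 17 and Smith normal form diag(1,1,1,1,1,1,1,1,1,1,1,1,1,1,1,1,1).

Computing H_k = (kernel of ∂_k) / (image of ∂_{k+1}):

  H_0: rank C_0 − rank ∂_1 = 9 − 8 = 1, and the invariant factors of ∂_1 are all 1, so H_0 ≅ Z.
  H_1: rank ker ∂_1 − rank ∂_2 = (27 − 8) − 17 = 2, and the invariant factors of ∂_2 are all 1, so H_1 ≅ Z^2.
  H_2: rank ker ∂_2 − rank ∂_3 = (18 − 17) − 0 = 1, and there is no ∂_3, so H_2 ≅ Z.

(K is a triangulation of the torus T^2.)

Hence the Betti numbers are b_0 = 1, b_1 = 2, b_2 = 1.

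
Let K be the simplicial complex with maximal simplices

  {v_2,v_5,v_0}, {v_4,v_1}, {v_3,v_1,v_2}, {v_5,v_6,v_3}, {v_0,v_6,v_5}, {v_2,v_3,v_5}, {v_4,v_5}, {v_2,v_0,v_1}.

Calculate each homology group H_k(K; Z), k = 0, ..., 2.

We work with the vertex ordering v_0 < v_1 < v_2 < v_3 < v_4 < v_5 < v_6. The simplices of K, each written with vertices in increasing order, are:

  0-simplices (7): [v_0], [v_1], [v_2], [v_3], [v_4], [v_5], [v_6]
  1-simplices (13): [v_0,v_1], [v_0,v_2], [v_0,v_5], [v_0,v_6], [v_1,v_2], [v_1,v_3], [v_1,v_4], [v_2,v_3], [v_2,v_5], [v_3,v_5], [v_3,v_6], [v_4,v_5], [v_5,v_6]
  2-simplices (6): [v_0,v_1,v_2], [v_0,v_2,v_5], [v_0,v_5,v_6], [v_1,v_2,v_3], [v_2,v_3,v_5], [v_3,v_5,v_6]

so the chain groups are C_0 ≅ Z^7, C_1 ≅ Z^13, C_2 ≅ Z^6.

Boundary ∂_1: C_1 → C_0 sends each edge [p,q] (with p < q) to q − p. For instance
  ∂[v_1,v_2] = [v_2] − [v_1].
This gives a 7×13 integer matrix of rank 6; reducing to Smith normal form yields diagonal entries (1,1,1,1,1,1).

Boundary ∂_2: C_2 → C_1 maps a triangle to the signed sum of its edges. For instance
  ∂[v_2,v_3,v_5] = [v_3,v_5] − [v_2,v_5] + [v_2,v_3],
  ∂[v_1,v_2,v_3] = [v_2,v_3] − [v_1,v_3] + [v_1,v_2].
As a 13×6 matrix over Z this has rank 6, with invariant factors (1,1,1,1,1,1).

Computing H_k = (kernel of ∂_k) / (image of ∂_{k+1}):

  H_0: rank C_0 − rank ∂_1 = 7 − 6 = 1, and the invariant factors of ∂_1 are all 1, so H_0 ≅ Z.
  H_1: rank ker ∂_1 − rank ∂_2 = (13 − 6) − 6 = 1, and the invariant factors of ∂_2 are all 1, so H_1 ≅ Z.
  H_2: rank ker ∂_2 − rank ∂_3 = (6 − 6) − 0 = 0, and there is no ∂_3, so H_2 ≅ 0.

H_0 ≅ Z,  H_1 ≅ Z,  H_2 = 0.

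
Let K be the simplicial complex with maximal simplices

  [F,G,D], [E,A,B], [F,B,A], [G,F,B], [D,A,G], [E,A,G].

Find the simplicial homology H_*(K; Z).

We work with the vertex ordering A < B < D < E < F < G. The simplices of K, each written with vertices in increasing order, are:

  0-simplices (6): A, B, D, E, F, G
  1-simplices (12): AB, AD, AE, AF, AG, BE, BF, BG, DF, DG, EG, FG
  2-simplices (6): ABE, ABF, ADG, AEG, BFG, DFG

Hence C_0 ≅ Z^6, C_1 ≅ Z^12, C_2 ≅ Z^6.

Boundary ∂_1: C_1 → C_0 sends each edge [p,q] (with p < q) to q − p.
The 6×12 boundary matrix has rank 5 and Smith normal form diag(1,1,1,1,1).

∂_2: C_2 → C_1 sends each 2-simplex [p,q,r] to [q,r] − [p,r] + [p,q]. For instance
  ∂ABE = BE − AE + AB,
  ∂DFG = FG − DG + DF.
The resulting 12×6 matrix has rank 6, and its Smith normal form has invariant factors (1,1,1,1,1,1).

Now H_k = ker ∂_k / im ∂_{k+1}, so:

  H_0: rank C_0 − rank ∂_1 = 6 − 5 = 1, and the invariant factors of ∂_1 are all 1, so H_0 = Z.
  H_1: rank ker ∂_1 − rank ∂_2 = (12 − 5) − 6 = 1, and the invariant factors of ∂_2 are all 1, so H_1 = Z.
  H_2: rank ker ∂_2 − rank ∂_3 = (6 − 6) − 0 = 0, and there is no ∂_3, so H_2 = 0.

H_0 = Z,  H_1 = Z,  H_2 = 0.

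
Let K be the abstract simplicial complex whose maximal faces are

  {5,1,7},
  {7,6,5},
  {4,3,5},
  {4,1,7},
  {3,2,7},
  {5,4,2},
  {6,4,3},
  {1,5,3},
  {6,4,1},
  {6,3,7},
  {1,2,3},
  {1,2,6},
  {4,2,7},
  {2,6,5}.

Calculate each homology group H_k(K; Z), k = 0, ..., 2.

We work with the vertex ordering 1 < 2 < 3 < 4 < 5 < 6 < 7. The simplices of K, each written with vertices in increasing order, are:

  0-simplices (7): [1], [2], [3], [4], [5], [6], [7]
  1-simplices (21): [1,2], [1,3], [1,4], [1,5], [1,6], [1,7], [2,3], [2,4], [2,5], [2,6], [2,7], [3,4], [3,5], [3,6], [3,7], [4,5], [4,6], [4,7], [5,6], [5,7], [6,7]
  2-simplices (14): [1,2,3], [1,2,6], [1,3,5], [1,4,6], [1,4,7], [1,5,7], [2,3,7], [2,4,5], [2,4,7], [2,5,6], [3,4,5], [3,4,6], [3,6,7], [5,6,7]

giving chain groups C_0 ≅ Z^7, C_1 ≅ Z^21, C_2 ≅ Z^14.

∂_1: C_1 → C_0 maps an edge to its endpoints' difference, ∂[p,q] = q − p. For instance
  ∂[1,3] = [3] − [1].
As a 7×21 matrix over Z this has rank 6, with invariant factors (1,1,1,1,1,1).

The boundary map ∂_2: C_2 → C_1 sends each 2-simplex [p,q,r] to [q,r] − [p,r] + [p,q]. For instance
  ∂[1,2,3] = [2,3] − [1,3] + [1,2],
  ∂[1,4,6] = [4,6] − [1,6] + [1,4].
As a 21×14 matrix over Z this has rank 13, with invariant factors (1,1,1,1,1,1,1,1,1,1,1,1,1).

Reading off H_k = ker ∂_k / im ∂_{k+1}:

  H_0: rank C_0 − rank ∂_1 = 7 − 6 = 1, and the invariant factors of ∂_1 are all 1, so H_0 = Z.
  H_1: rank ker ∂_1 − rank ∂_2 = (21 − 6) − 13 = 2, and the invariant factors of ∂_2 are all 1, so H_1 = Z^2.
  H_2: rank ker ∂_2 − rank ∂_3 = (14 − 13) − 0 = 1, and there is no ∂_3, so H_2 = Z.

H_0 = Z,  H_1 = Z^2,  H_2 = Z.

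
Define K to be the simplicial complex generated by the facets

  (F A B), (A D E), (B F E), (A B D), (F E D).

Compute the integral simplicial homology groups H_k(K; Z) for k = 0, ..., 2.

H_0 ≅ Z,  H_1 ≅ Z,  H_2 = 0.

K has 5 vertices, 10 edges, 5 triangles.
rank ∂_0 = 0, rank ∂_1 = 4 ⇒ b_0 = 5 − 0 − 4 = 1; all invariant factors of ∂_1 are 1 so no torsion. So H_0 ≅ Z.
rank ∂_1 = 4, rank ∂_2 = 5 ⇒ b_1 = 10 − 4 − 5 = 1; all invariant factors of ∂_2 are 1 so no torsion. So H_1 ≅ Z.
rank ∂_2 = 5, rank ∂_3 = 0 ⇒ b_2 = 5 − 5 − 0 = 0. So H_2 ≅ 0.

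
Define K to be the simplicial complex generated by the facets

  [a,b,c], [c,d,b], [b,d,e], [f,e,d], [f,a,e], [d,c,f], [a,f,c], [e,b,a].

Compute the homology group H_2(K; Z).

H_2 ≅ Z.

K has 6 vertices, 12 edges, 8 triangles.
rank ∂_2 = 7, rank ∂_3 = 0 ⇒ b_2 = 8 − 7 − 0 = 1. So H_2 ≅ Z.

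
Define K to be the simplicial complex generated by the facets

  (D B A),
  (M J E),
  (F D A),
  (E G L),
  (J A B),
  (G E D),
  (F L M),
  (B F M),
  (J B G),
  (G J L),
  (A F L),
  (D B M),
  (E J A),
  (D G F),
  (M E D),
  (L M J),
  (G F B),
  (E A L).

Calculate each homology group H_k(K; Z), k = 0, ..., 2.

H_0 ≅ Z,  H_1 ≅ Z ⊕ Z_2,  H_2 = 0.

Fix the vertex order A < B < D < E < F < G < J < L < M and write every simplex with vertices in increasing order. Then dim K = 2 and the simplices of K are:

  0-simplices (9): A, B, D, E, F, G, J, L, M
  1-simplices (27): AB, AD, AE, AF, AJ, AL, BD, BF, BG, BJ, BM, DE, DF, DG, DM, EG, EJ, EL, EM, FG, FL, FM, GJ, GL, JL, JM, LM
  2-simplices (18): ABD, ABJ, ADF, AEJ, AEL, AFL, BDM, BFG, BFM, BGJ, DEG, DEM, DFG, EGL, EJM, FLM, GJL, JLM

giving chain groups C_0 ≅ Z^9, C_1 ≅ Z^27, C_2 ≅ Z^18.

The boundary map ∂_1: C_1 → C_0 sends each edge [p,q] (with p < q) to q − p.
This gives a 9×27 integer matrix of rank 8; reducing to Smith normal form yields diagonal entries (1,1,1,1,1,1,1,1).

∂_2: C_2 → C_1 sends each 2-simplex [p,q,r] to [q,r] − [p,r] + [p,q]. For instance
  ∂ADF = DF − AF + AD,
  ∂AEJ = EJ − AJ + AE.
As a 27×18 matrix over Z this has rank 18, with invariant factors (1,1,1,1,1,1,1,1,1,1,1,1,1,1,1,1,1,2).

Reading off H_k = ker ∂_k / im ∂_{k+1}:

  H_0: rank C_0 − rank ∂_1 = 9 − 8 = 1, and the invariant factors of ∂_1 are all 1, so H_0 ≅ Z.
  H_1: rank ker ∂_1 − rank ∂_2 = (27 − 8) − 18 = 1, and ∂_2 has invariant factor 2 > 1, so H_1 ≅ Z ⊕ Z_2.
  H_2: rank ker ∂_2 − rank ∂_3 = (18 − 18) − 0 = 0, and there is no ∂_3, so H_2 ≅ 0.

As a check, the Euler characteristic is 9 − 27 + 18 = 0, which agrees with 1 − 1 + 0 = 0.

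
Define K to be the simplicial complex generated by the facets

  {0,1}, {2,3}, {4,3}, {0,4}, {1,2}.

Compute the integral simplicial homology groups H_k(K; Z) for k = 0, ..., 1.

H_0 ≅ Z,  H_1 ≅ Z.

Fix the vertex order 0 < 1 < 2 < 3 < 4 and write every simplex with vertices in increasing order. Then dim K = 1 and the simplices of K are:

  0-simplices (5): [0], [1], [2], [3], [4]
  1-simplices (5): [0,1], [0,4], [1,2], [2,3], [3,4]

so the chain groups are C_0 ≅ Z^5, C_1 ≅ Z^5.

The boundary map ∂_1: C_1 → C_0 is given by ∂[p,q] = [q] − [p]. For instance
  ∂[0,4] = [4] − [0].
The 5×5 boundary matrix has rank 4 and Smith normal form diag(1,1,1,1).

Computing H_k = (kernel of ∂_k) / (image of ∂_{k+1}):

  H_0: rank C_0 − rank ∂_1 = 5 − 4 = 1, and the invariant factors of ∂_1 are all 1, so H_0 = Z.
  H_1: rank ker ∂_1 − rank ∂_2 = (5 − 4) − 0 = 1, and there is no ∂_2, so H_1 = Z.

As a check, the Euler characteristic is 5 − 5 = 0, which agrees with 1 − 1 = 0.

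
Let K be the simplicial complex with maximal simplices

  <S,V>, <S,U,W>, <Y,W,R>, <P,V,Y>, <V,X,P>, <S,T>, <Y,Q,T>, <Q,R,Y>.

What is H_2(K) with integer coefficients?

H_2 ≅ 0.

Order the vertices as P < Q < R < S < T < U < V < W < X < Y. Listing each simplex with vertices in this order, K has dimension 2 with simplices:

  0-simplices (10): P, Q, R, S, T, U, V, W, X, Y
  1-simplices (17): PV, PX, PY, QR, QT, QY, RW, RY, ST, SU, SV, SW, TY, UW, VX, VY, WY
  2-simplices (6): PVX, PVY, QRY, QTY, RWY, SUW

giving chain groups C_0 ≅ Z^10, C_1 ≅ Z^17, C_2 ≅ Z^6.

Boundary ∂_1: C_1 → C_0 maps an edge to its endpoints' difference, ∂[p,q] = q − p.
As a 10×17 matrix over Z this has rank 9, with invariant factors (1,1,1,1,1,1,1,1,1).

The boundary map ∂_2: C_2 → C_1 sends each 2-simplex [p,q,r] to [q,r] − [p,r] + [p,q]. For instance
  ∂RWY = WY − RY + RW,
  ∂QTY = TY − QY + QT.
As a 17×6 matrix over Z this has rank 6, with invariant factors (1,1,1,1,1,1).

Computing H_k = (kernel of ∂_k) / (image of ∂_{k+1}):

  H_2: rank ker ∂_2 − rank ∂_3 = (6 − 6) − 0 = 0, and there is no ∂_3, so H_2 ≅ 0.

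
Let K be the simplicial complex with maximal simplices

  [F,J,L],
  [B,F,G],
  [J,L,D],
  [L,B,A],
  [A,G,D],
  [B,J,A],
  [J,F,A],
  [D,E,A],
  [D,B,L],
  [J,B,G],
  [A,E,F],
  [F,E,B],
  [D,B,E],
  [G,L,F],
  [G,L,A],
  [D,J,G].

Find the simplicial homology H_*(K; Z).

H_0 = Z,  H_1 = Z^2,  H_2 = Z.

Fix the vertex order A < B < D < E < F < G < J < L and write every simplex with vertices in increasing order. Then dim K = 2 and the simplices of K are:

  0-simplices (8): A, B, D, E, F, G, J, L
  1-simplices (24): AB, AD, AE, AF, AG, AJ, AL, BD, BE, BF, BG, BJ, BL, DE, DG, DJ, DL, EF, FG, FJ, FL, GJ, GL, JL
  2-simplices (16): ABJ, ABL, ADE, ADG, AEF, AFJ, AGL, BDE, BDL, BEF, BFG, BGJ, DGJ, DJL, FGL, FJL

giving chain groups C_0 ≅ Z^8, C_1 ≅ Z^24, C_2 ≅ Z^16.

∂_1: C_1 → C_0 sends each edge [p,q] (with p < q) to q − p. For instance
  ∂AG = G − A.
The resulting 8×24 matrix has rank 7, and its Smith normal form has invariant factors (1,1,1,1,1,1,1).

Boundary ∂_2: C_2 → C_1 acts by ∂[p,q,r] = [q,r] − [p,r] + [p,q]. For instance
  ∂BFG = FG − BG + BF,
  ∂DJL = JL − DL + DJ.
The 24×16 boundary matrix has rank 15 and Smith normal form diag(1,1,1,1,1,1,1,1,1,1,1,1,1,1,1).

Reading off H_k = ker ∂_k / im ∂_{k+1}:

  H_0: rank C_0 − rank ∂_1 = 8 − 7 = 1, and the invariant factors of ∂_1 are all 1, so H_0 ≅ Z.
  H_1: rank ker ∂_1 − rank ∂_2 = (24 − 7) − 15 = 2, and the invariant factors of ∂_2 are all 1, so H_1 ≅ Z^2.
  H_2: rank ker ∂_2 − rank ∂_3 = (16 − 15) − 0 = 1, and there is no ∂_3, so H_2 ≅ Z.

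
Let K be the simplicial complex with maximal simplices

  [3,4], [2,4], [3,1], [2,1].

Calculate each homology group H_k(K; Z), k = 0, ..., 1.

H_0 = Z,  H_1 = Z.

We work with the vertex ordering 1 < 2 < 3 < 4. The simplices of K, each written with vertices in increasing order, are:

  0-simplices (4): [1], [2], [3], [4]
  1-simplices (4): [1,2], [1,3], [2,4], [3,4]

so the chain groups are C_0 ≅ Z^4, C_1 ≅ Z^4.

The boundary map ∂_1: C_1 → C_0 sends each edge [p,q] (with p < q) to q − p.
This gives a 4×4 integer matrix of rank 3; reducing to Smith normal form yields diagonal entries (1,1,1).

Now H_k = ker ∂_k / im ∂_{k+1}, so:

  H_0: rank C_0 − rank ∂_1 = 4 − 3 = 1, and the invariant factors of ∂_1 are all 1, so H_0 = Z.
  H_1: rank ker ∂_1 − rank ∂_2 = (4 − 3) − 0 = 1, and there is no ∂_2, so H_1 = Z.

As a check, the Euler characteristic is 4 − 4 = 0, which agrees with 1 − 1 = 0.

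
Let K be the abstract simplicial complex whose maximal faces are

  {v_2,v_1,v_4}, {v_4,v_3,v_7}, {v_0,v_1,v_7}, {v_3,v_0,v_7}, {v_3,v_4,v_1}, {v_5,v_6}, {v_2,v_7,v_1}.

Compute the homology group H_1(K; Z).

Order the vertices as v_0 < v_1 < v_2 < v_3 < v_4 < v_5 < v_6 < v_7. Listing each simplex with vertices in this order, K has dimension 2 with simplices:

  0-simplices (8): [v_0], [v_1], [v_2], [v_3], [v_4], [v_5], [v_6], [v_7]
  1-simplices (13): [v_0,v_1], [v_0,v_3], [v_0,v_7], [v_1,v_2], [v_1,v_3], [v_1,v_4], [v_1,v_7], [v_2,v_4], [v_2,v_7], [v_3,v_4], [v_3,v_7], [v_4,v_7], [v_5,v_6]
  2-simplices (6): [v_0,v_1,v_7], [v_0,v_3,v_7], [v_1,v_2,v_4], [v_1,v_2,v_7], [v_1,v_3,v_4], [v_3,v_4,v_7]

Hence C_0 ≅ Z^8, C_1 ≅ Z^13, C_2 ≅ Z^6.

Boundary ∂_1: C_1 → C_0 maps an edge to its endpoints' difference, ∂[p,q] = q − p. For instance
  ∂[v_5,v_6] = [v_6] − [v_5].
The resulting 8×13 matrix has rank 6, and its Smith normal form has invariant factors (1,1,1,1,1,1).

∂_2: C_2 → C_1 maps a triangle to the signed sum of its edges. For instance
  ∂[v_1,v_2,v_4] = [v_2,v_4] − [v_1,v_4] + [v_1,v_2],
  ∂[v_1,v_3,v_4] = [v_3,v_4] − [v_1,v_4] + [v_1,v_3].
This gives a 13×6 integer matrix of rank 6; reducing to Smith normal form yields diagonal entries (1,1,1,1,1,1).

Now H_k = ker ∂_k / im ∂_{k+1}, so:

  H_1: rank ker ∂_1 − rank ∂_2 = (13 − 6) − 6 = 1, and the invariant factors of ∂_2 are all 1, so H_1 ≅ Z.

(K is a triangulation of the disjoint union of the 1-simplex and the cylinder S^1 x I.)

H_1 = Z.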